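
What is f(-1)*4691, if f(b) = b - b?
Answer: 0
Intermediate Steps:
f(b) = 0
f(-1)*4691 = 0*4691 = 0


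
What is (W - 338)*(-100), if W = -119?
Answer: 45700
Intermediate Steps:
(W - 338)*(-100) = (-119 - 338)*(-100) = -457*(-100) = 45700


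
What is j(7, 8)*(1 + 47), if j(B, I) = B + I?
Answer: 720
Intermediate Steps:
j(7, 8)*(1 + 47) = (7 + 8)*(1 + 47) = 15*48 = 720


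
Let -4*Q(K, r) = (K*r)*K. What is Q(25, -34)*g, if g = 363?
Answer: 3856875/2 ≈ 1.9284e+6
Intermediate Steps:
Q(K, r) = -r*K²/4 (Q(K, r) = -K*r*K/4 = -r*K²/4)
Q(25, -34)*g = -¼*(-34)*25²*363 = -¼*(-34)*625*363 = (10625/2)*363 = 3856875/2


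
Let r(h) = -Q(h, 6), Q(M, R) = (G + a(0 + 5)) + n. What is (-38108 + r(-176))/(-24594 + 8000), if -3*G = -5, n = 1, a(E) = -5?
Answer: 114317/49782 ≈ 2.2964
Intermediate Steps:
G = 5/3 (G = -1/3*(-5) = 5/3 ≈ 1.6667)
Q(M, R) = -7/3 (Q(M, R) = (5/3 - 5) + 1 = -10/3 + 1 = -7/3)
r(h) = 7/3 (r(h) = -1*(-7/3) = 7/3)
(-38108 + r(-176))/(-24594 + 8000) = (-38108 + 7/3)/(-24594 + 8000) = -114317/3/(-16594) = -114317/3*(-1/16594) = 114317/49782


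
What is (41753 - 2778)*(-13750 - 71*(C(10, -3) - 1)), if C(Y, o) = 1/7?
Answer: -3734740400/7 ≈ -5.3353e+8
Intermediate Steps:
C(Y, o) = ⅐
(41753 - 2778)*(-13750 - 71*(C(10, -3) - 1)) = (41753 - 2778)*(-13750 - 71*(⅐ - 1)) = 38975*(-13750 - 71*(-6/7)) = 38975*(-13750 + 426/7) = 38975*(-95824/7) = -3734740400/7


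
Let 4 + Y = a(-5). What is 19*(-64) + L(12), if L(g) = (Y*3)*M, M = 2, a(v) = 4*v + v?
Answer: -1390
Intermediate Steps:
a(v) = 5*v
Y = -29 (Y = -4 + 5*(-5) = -4 - 25 = -29)
L(g) = -174 (L(g) = -29*3*2 = -87*2 = -174)
19*(-64) + L(12) = 19*(-64) - 174 = -1216 - 174 = -1390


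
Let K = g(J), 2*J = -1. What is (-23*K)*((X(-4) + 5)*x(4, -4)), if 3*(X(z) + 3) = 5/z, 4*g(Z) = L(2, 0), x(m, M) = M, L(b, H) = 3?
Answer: 437/4 ≈ 109.25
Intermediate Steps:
J = -1/2 (J = (1/2)*(-1) = -1/2 ≈ -0.50000)
g(Z) = 3/4 (g(Z) = (1/4)*3 = 3/4)
X(z) = -3 + 5/(3*z) (X(z) = -3 + (5/z)/3 = -3 + 5/(3*z))
K = 3/4 ≈ 0.75000
(-23*K)*((X(-4) + 5)*x(4, -4)) = (-23*3/4)*(((-3 + (5/3)/(-4)) + 5)*(-4)) = -69*((-3 + (5/3)*(-1/4)) + 5)*(-4)/4 = -69*((-3 - 5/12) + 5)*(-4)/4 = -69*(-41/12 + 5)*(-4)/4 = -437*(-4)/16 = -69/4*(-19/3) = 437/4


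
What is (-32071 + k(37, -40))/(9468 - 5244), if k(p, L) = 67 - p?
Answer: -32041/4224 ≈ -7.5855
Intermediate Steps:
(-32071 + k(37, -40))/(9468 - 5244) = (-32071 + (67 - 1*37))/(9468 - 5244) = (-32071 + (67 - 37))/4224 = (-32071 + 30)*(1/4224) = -32041*1/4224 = -32041/4224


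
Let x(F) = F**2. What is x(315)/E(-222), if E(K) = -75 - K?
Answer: 675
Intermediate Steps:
x(315)/E(-222) = 315**2/(-75 - 1*(-222)) = 99225/(-75 + 222) = 99225/147 = 99225*(1/147) = 675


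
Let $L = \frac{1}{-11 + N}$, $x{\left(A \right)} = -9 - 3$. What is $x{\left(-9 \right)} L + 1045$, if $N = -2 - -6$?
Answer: $\frac{7327}{7} \approx 1046.7$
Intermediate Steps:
$x{\left(A \right)} = -12$
$N = 4$ ($N = -2 + 6 = 4$)
$L = - \frac{1}{7}$ ($L = \frac{1}{-11 + 4} = \frac{1}{-7} = - \frac{1}{7} \approx -0.14286$)
$x{\left(-9 \right)} L + 1045 = \left(-12\right) \left(- \frac{1}{7}\right) + 1045 = \frac{12}{7} + 1045 = \frac{7327}{7}$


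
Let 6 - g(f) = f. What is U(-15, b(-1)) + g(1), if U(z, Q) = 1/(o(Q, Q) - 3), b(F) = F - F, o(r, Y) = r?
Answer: 14/3 ≈ 4.6667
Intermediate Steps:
b(F) = 0
g(f) = 6 - f
U(z, Q) = 1/(-3 + Q) (U(z, Q) = 1/(Q - 3) = 1/(-3 + Q))
U(-15, b(-1)) + g(1) = 1/(-3 + 0) + (6 - 1*1) = 1/(-3) + (6 - 1) = -⅓ + 5 = 14/3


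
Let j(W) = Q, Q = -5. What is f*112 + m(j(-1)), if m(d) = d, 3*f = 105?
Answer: 3915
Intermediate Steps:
j(W) = -5
f = 35 (f = (1/3)*105 = 35)
f*112 + m(j(-1)) = 35*112 - 5 = 3920 - 5 = 3915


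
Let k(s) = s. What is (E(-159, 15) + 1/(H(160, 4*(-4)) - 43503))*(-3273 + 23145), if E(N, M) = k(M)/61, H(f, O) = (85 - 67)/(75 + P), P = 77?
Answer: 328475210976/67226453 ≈ 4886.1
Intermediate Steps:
H(f, O) = 9/76 (H(f, O) = (85 - 67)/(75 + 77) = 18/152 = 18*(1/152) = 9/76)
E(N, M) = M/61
(E(-159, 15) + 1/(H(160, 4*(-4)) - 43503))*(-3273 + 23145) = ((1/61)*15 + 1/(9/76 - 43503))*(-3273 + 23145) = (15/61 + 1/(-3306219/76))*19872 = (15/61 - 76/3306219)*19872 = (49588649/201679359)*19872 = 328475210976/67226453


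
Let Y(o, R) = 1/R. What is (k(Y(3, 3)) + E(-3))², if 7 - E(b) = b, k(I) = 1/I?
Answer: 169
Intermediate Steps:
E(b) = 7 - b
(k(Y(3, 3)) + E(-3))² = (1/(1/3) + (7 - 1*(-3)))² = (1/(⅓) + (7 + 3))² = (3 + 10)² = 13² = 169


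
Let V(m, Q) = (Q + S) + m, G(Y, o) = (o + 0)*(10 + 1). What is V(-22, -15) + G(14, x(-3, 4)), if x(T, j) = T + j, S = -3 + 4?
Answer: -25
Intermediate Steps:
S = 1
G(Y, o) = 11*o (G(Y, o) = o*11 = 11*o)
V(m, Q) = 1 + Q + m (V(m, Q) = (Q + 1) + m = (1 + Q) + m = 1 + Q + m)
V(-22, -15) + G(14, x(-3, 4)) = (1 - 15 - 22) + 11*(-3 + 4) = -36 + 11*1 = -36 + 11 = -25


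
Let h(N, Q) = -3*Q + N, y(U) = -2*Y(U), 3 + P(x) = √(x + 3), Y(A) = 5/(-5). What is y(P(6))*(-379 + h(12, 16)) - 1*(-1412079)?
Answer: 1411249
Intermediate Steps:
Y(A) = -1 (Y(A) = 5*(-⅕) = -1)
P(x) = -3 + √(3 + x) (P(x) = -3 + √(x + 3) = -3 + √(3 + x))
y(U) = 2 (y(U) = -2*(-1) = 2)
h(N, Q) = N - 3*Q
y(P(6))*(-379 + h(12, 16)) - 1*(-1412079) = 2*(-379 + (12 - 3*16)) - 1*(-1412079) = 2*(-379 + (12 - 48)) + 1412079 = 2*(-379 - 36) + 1412079 = 2*(-415) + 1412079 = -830 + 1412079 = 1411249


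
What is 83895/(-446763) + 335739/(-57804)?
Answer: -17205025493/2869409828 ≈ -5.9960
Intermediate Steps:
83895/(-446763) + 335739/(-57804) = 83895*(-1/446763) + 335739*(-1/57804) = -27965/148921 - 111913/19268 = -17205025493/2869409828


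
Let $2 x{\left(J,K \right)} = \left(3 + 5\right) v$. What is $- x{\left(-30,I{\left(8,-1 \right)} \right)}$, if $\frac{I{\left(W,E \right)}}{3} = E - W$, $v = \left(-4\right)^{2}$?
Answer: $-64$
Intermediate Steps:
$v = 16$
$I{\left(W,E \right)} = - 3 W + 3 E$ ($I{\left(W,E \right)} = 3 \left(E - W\right) = - 3 W + 3 E$)
$x{\left(J,K \right)} = 64$ ($x{\left(J,K \right)} = \frac{\left(3 + 5\right) 16}{2} = \frac{8 \cdot 16}{2} = \frac{1}{2} \cdot 128 = 64$)
$- x{\left(-30,I{\left(8,-1 \right)} \right)} = \left(-1\right) 64 = -64$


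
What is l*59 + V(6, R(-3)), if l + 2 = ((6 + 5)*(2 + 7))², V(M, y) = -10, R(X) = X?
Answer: 578131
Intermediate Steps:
l = 9799 (l = -2 + ((6 + 5)*(2 + 7))² = -2 + (11*9)² = -2 + 99² = -2 + 9801 = 9799)
l*59 + V(6, R(-3)) = 9799*59 - 10 = 578141 - 10 = 578131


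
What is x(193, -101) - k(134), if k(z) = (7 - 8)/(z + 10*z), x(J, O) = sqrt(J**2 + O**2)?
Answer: 1/1474 + 5*sqrt(1898) ≈ 217.83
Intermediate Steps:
k(z) = -1/(11*z)
x(193, -101) - k(134) = sqrt(193**2 + (-101)**2) - (-1)/(11*134) = sqrt(37249 + 10201) - (-1)/(11*134) = sqrt(47450) - 1*(-1/1474) = 5*sqrt(1898) + 1/1474 = 1/1474 + 5*sqrt(1898)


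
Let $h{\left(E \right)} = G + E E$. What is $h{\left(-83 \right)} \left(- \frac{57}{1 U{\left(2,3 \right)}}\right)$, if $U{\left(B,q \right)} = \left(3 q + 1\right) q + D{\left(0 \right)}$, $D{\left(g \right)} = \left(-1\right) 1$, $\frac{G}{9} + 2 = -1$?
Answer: $- \frac{391134}{29} \approx -13487.0$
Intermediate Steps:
$G = -27$ ($G = -18 + 9 \left(-1\right) = -18 - 9 = -27$)
$h{\left(E \right)} = -27 + E^{2}$ ($h{\left(E \right)} = -27 + E E = -27 + E^{2}$)
$D{\left(g \right)} = -1$
$U{\left(B,q \right)} = -1 + q \left(1 + 3 q\right)$ ($U{\left(B,q \right)} = \left(3 q + 1\right) q - 1 = \left(1 + 3 q\right) q - 1 = q \left(1 + 3 q\right) - 1 = -1 + q \left(1 + 3 q\right)$)
$h{\left(-83 \right)} \left(- \frac{57}{1 U{\left(2,3 \right)}}\right) = \left(-27 + \left(-83\right)^{2}\right) \left(- \frac{57}{1 \left(-1 + 3 + 3 \cdot 3^{2}\right)}\right) = \left(-27 + 6889\right) \left(- \frac{57}{1 \left(-1 + 3 + 3 \cdot 9\right)}\right) = 6862 \left(- \frac{57}{1 \left(-1 + 3 + 27\right)}\right) = 6862 \left(- \frac{57}{1 \cdot 29}\right) = 6862 \left(- \frac{57}{29}\right) = - \frac{391134}{29}$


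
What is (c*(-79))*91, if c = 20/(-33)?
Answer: 143780/33 ≈ 4357.0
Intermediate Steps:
c = -20/33 (c = 20*(-1/33) = -20/33 ≈ -0.60606)
(c*(-79))*91 = -20/33*(-79)*91 = (1580/33)*91 = 143780/33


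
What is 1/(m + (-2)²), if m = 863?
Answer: 1/867 ≈ 0.0011534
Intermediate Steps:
1/(m + (-2)²) = 1/(863 + (-2)²) = 1/(863 + 4) = 1/867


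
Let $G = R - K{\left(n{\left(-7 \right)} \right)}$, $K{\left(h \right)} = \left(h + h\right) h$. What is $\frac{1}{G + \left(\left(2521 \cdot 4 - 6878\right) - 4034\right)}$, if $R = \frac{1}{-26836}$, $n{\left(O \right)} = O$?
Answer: $- \frac{26836}{24850137} \approx -0.0010799$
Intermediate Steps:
$R = - \frac{1}{26836} \approx -3.7263 \cdot 10^{-5}$
$K{\left(h \right)} = 2 h^{2}$ ($K{\left(h \right)} = 2 h h = 2 h^{2}$)
$G = - \frac{2629929}{26836}$ ($G = - \frac{1}{26836} - 2 \left(-7\right)^{2} = - \frac{1}{26836} - 2 \cdot 49 = - \frac{1}{26836} - 98 = - \frac{2629929}{26836} \approx -98.0$)
$\frac{1}{G + \left(\left(2521 \cdot 4 - 6878\right) - 4034\right)} = \frac{1}{- \frac{2629929}{26836} + \left(\left(2521 \cdot 4 - 6878\right) - 4034\right)} = \frac{1}{- \frac{2629929}{26836} + \left(\left(10084 - 6878\right) - 4034\right)} = \frac{1}{- \frac{2629929}{26836} + \left(3206 - 4034\right)} = \frac{1}{- \frac{2629929}{26836} - 828} = \frac{1}{- \frac{24850137}{26836}} = - \frac{26836}{24850137}$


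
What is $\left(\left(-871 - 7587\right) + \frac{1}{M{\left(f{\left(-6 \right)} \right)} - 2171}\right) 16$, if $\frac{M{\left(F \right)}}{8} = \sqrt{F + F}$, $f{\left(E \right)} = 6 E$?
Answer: $- \frac{638457104208}{4717849} - \frac{768 i \sqrt{2}}{4717849} \approx -1.3533 \cdot 10^{5} - 0.00023021 i$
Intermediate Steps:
$M{\left(F \right)} = 8 \sqrt{2} \sqrt{F}$ ($M{\left(F \right)} = 8 \sqrt{F + F} = 8 \sqrt{2 F} = 8 \sqrt{2} \sqrt{F}$)
$\left(\left(-871 - 7587\right) + \frac{1}{M{\left(f{\left(-6 \right)} \right)} - 2171}\right) 16 = \left(\left(-871 - 7587\right) + \frac{1}{8 \sqrt{2} \sqrt{6 \left(-6\right)} - 2171}\right) 16 = \left(-8458 + \frac{1}{8 \sqrt{2} \sqrt{-36} - 2171}\right) 16 = \left(-8458 + \frac{1}{8 \sqrt{2} \cdot 6 i - 2171}\right) 16 = \left(-8458 + \frac{1}{48 i \sqrt{2} - 2171}\right) 16 = \left(-8458 + \frac{1}{-2171 + 48 i \sqrt{2}}\right) 16 = -135328 + \frac{16}{-2171 + 48 i \sqrt{2}}$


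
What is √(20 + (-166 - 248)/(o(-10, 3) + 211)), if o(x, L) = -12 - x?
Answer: √787094/209 ≈ 4.2449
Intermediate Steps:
√(20 + (-166 - 248)/(o(-10, 3) + 211)) = √(20 + (-166 - 248)/((-12 - 1*(-10)) + 211)) = √(20 - 414/((-12 + 10) + 211)) = √(20 - 414/(-2 + 211)) = √(20 - 414/209) = √(3766/209) = √787094/209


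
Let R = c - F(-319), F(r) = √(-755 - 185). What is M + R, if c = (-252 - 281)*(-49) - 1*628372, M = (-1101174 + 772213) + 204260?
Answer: -726956 - 2*I*√235 ≈ -7.2696e+5 - 30.659*I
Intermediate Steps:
M = -124701 (M = -328961 + 204260 = -124701)
F(r) = 2*I*√235 (F(r) = √(-940) = 2*I*√235)
c = -602255 (c = -533*(-49) - 628372 = 26117 - 628372 = -602255)
R = -602255 - 2*I*√235 ≈ -6.0226e+5 - 30.659*I
M + R = -124701 + (-602255 - 2*I*√235) = -726956 - 2*I*√235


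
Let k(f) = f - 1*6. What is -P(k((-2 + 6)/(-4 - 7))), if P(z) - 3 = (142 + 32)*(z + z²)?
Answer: -718983/121 ≈ -5942.0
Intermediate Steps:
k(f) = -6 + f (k(f) = f - 6 = -6 + f)
P(z) = 3 + 174*z + 174*z² (P(z) = 3 + (142 + 32)*(z + z²) = 3 + 174*(z + z²) = 3 + (174*z + 174*z²) = 3 + 174*z + 174*z²)
-P(k((-2 + 6)/(-4 - 7))) = -(3 + 174*(-6 + (-2 + 6)/(-4 - 7)) + 174*(-6 + (-2 + 6)/(-4 - 7))²) = -(3 + 174*(-6 + 4/(-11)) + 174*(-6 + 4/(-11))²) = -(3 + 174*(-6 + 4*(-1/11)) + 174*(-6 + 4*(-1/11))²) = -(3 + 174*(-6 - 4/11) + 174*(-6 - 4/11)²) = -(3 + 174*(-70/11) + 174*(-70/11)²) = -(3 - 12180/11 + 174*(4900/121)) = -(3 - 12180/11 + 852600/121) = -1*718983/121 = -718983/121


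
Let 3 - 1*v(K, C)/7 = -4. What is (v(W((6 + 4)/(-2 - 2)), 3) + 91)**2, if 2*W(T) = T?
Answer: 19600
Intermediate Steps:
W(T) = T/2
v(K, C) = 49 (v(K, C) = 21 - 7*(-4) = 21 + 28 = 49)
(v(W((6 + 4)/(-2 - 2)), 3) + 91)**2 = (49 + 91)**2 = 140**2 = 19600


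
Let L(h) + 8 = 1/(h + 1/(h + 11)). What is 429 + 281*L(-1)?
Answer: -19181/9 ≈ -2131.2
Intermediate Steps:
L(h) = -8 + 1/(h + 1/(11 + h)) (L(h) = -8 + 1/(h + 1/(h + 11)) = -8 + 1/(h + 1/(11 + h)))
429 + 281*L(-1) = 429 + 281*((3 - 87*(-1) - 8*(-1)²)/(1 + (-1)² + 11*(-1))) = 429 + 281*((3 + 87 - 8*1)/(1 + 1 - 11)) = 429 + 281*((3 + 87 - 8)/(-9)) = 429 + 281*(-⅑*82) = 429 + 281*(-82/9) = 429 - 23042/9 = -19181/9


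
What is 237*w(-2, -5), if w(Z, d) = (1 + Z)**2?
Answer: 237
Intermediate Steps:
237*w(-2, -5) = 237*(1 - 2)**2 = 237*(-1)**2 = 237*1 = 237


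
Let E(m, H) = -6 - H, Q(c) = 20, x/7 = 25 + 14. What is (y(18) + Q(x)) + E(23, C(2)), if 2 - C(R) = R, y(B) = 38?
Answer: 52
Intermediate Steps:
x = 273 (x = 7*(25 + 14) = 7*39 = 273)
C(R) = 2 - R
(y(18) + Q(x)) + E(23, C(2)) = (38 + 20) + (-6 - (2 - 1*2)) = 58 + (-6 - (2 - 2)) = 58 + (-6 - 1*0) = 58 + (-6 + 0) = 58 - 6 = 52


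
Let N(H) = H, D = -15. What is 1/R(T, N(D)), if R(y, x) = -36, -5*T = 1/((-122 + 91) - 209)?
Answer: -1/36 ≈ -0.027778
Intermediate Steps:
T = 1/1200 (T = -1/(5*((-122 + 91) - 209)) = -1/(5*(-31 - 209)) = -⅕/(-240) = -⅕*(-1/240) = 1/1200 ≈ 0.00083333)
1/R(T, N(D)) = 1/(-36) = -1/36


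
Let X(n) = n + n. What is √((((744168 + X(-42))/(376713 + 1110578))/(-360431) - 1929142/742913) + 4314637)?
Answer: √684315049955365483045954302334513268253371/398250238615732373 ≈ 2077.2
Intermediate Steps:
X(n) = 2*n
√((((744168 + X(-42))/(376713 + 1110578))/(-360431) - 1929142/742913) + 4314637) = √((((744168 + 2*(-42))/(376713 + 1110578))/(-360431) - 1929142/742913) + 4314637) = √((((744168 - 84)/1487291)*(-1/360431) - 1929142*1/742913) + 4314637) = √(((744084*(1/1487291))*(-1/360431) - 1929142/742913) + 4314637) = √(((744084/1487291)*(-1/360431) - 1929142/742913) + 4314637) = √((-744084/536065782421 - 1929142/742913) + 4314637) = √(-1034147568420889474/398250238615732373 + 4314637) = √(1718304180642699257754127/398250238615732373) = √684315049955365483045954302334513268253371/398250238615732373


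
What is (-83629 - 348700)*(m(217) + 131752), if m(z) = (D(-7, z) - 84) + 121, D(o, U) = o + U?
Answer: -57066995671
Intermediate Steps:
D(o, U) = U + o
m(z) = 30 + z (m(z) = ((z - 7) - 84) + 121 = ((-7 + z) - 84) + 121 = (-91 + z) + 121 = 30 + z)
(-83629 - 348700)*(m(217) + 131752) = (-83629 - 348700)*((30 + 217) + 131752) = -432329*(247 + 131752) = -432329*131999 = -57066995671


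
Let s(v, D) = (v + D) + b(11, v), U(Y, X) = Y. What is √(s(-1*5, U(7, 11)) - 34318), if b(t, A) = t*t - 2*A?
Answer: I*√34185 ≈ 184.89*I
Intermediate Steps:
b(t, A) = t² - 2*A
s(v, D) = 121 + D - v (s(v, D) = (v + D) + (11² - 2*v) = (D + v) + (121 - 2*v) = 121 + D - v)
√(s(-1*5, U(7, 11)) - 34318) = √((121 + 7 - (-1)*5) - 34318) = √((121 + 7 - 1*(-5)) - 34318) = √((121 + 7 + 5) - 34318) = √(133 - 34318) = √(-34185) = I*√34185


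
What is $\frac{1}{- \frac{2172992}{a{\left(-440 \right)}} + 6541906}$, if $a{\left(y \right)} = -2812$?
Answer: $\frac{37}{242079114} \approx 1.5284 \cdot 10^{-7}$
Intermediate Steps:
$\frac{1}{- \frac{2172992}{a{\left(-440 \right)}} + 6541906} = \frac{1}{- \frac{2172992}{-2812} + 6541906} = \frac{1}{\left(-2172992\right) \left(- \frac{1}{2812}\right) + 6541906} = \frac{1}{\frac{28592}{37} + 6541906} = \frac{1}{\frac{242079114}{37}} = \frac{37}{242079114}$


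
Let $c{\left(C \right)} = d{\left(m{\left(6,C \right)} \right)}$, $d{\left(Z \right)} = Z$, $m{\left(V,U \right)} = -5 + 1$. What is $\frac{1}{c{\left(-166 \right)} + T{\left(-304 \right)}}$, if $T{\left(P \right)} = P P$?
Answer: $\frac{1}{92412} \approx 1.0821 \cdot 10^{-5}$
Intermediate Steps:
$T{\left(P \right)} = P^{2}$
$m{\left(V,U \right)} = -4$
$c{\left(C \right)} = -4$
$\frac{1}{c{\left(-166 \right)} + T{\left(-304 \right)}} = \frac{1}{-4 + \left(-304\right)^{2}} = \frac{1}{-4 + 92416} = \frac{1}{92412}$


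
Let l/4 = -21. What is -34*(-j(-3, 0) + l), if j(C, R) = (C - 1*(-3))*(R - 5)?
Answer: 2856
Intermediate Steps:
l = -84 (l = 4*(-21) = -84)
j(C, R) = (-5 + R)*(3 + C) (j(C, R) = (C + 3)*(-5 + R) = (3 + C)*(-5 + R) = (-5 + R)*(3 + C))
-34*(-j(-3, 0) + l) = -34*(-(-15 - 5*(-3) + 3*0 - 3*0) - 84) = -34*(-(-15 + 15 + 0 + 0) - 84) = -34*(-1*0 - 84) = -34*(0 - 84) = -34*(-84) = -1*(-2856) = 2856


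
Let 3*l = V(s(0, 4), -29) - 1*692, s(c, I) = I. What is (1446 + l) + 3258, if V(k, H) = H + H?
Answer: 4454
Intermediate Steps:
V(k, H) = 2*H
l = -250 (l = (2*(-29) - 1*692)/3 = (-58 - 692)/3 = (1/3)*(-750) = -250)
(1446 + l) + 3258 = (1446 - 250) + 3258 = 1196 + 3258 = 4454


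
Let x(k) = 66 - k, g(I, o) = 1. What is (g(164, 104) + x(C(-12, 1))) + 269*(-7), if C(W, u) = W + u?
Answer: -1805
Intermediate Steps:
(g(164, 104) + x(C(-12, 1))) + 269*(-7) = (1 + (66 - (-12 + 1))) + 269*(-7) = (1 + (66 - 1*(-11))) - 1883 = (1 + (66 + 11)) - 1883 = (1 + 77) - 1883 = 78 - 1883 = -1805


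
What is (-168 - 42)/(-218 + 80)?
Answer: 35/23 ≈ 1.5217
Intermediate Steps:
(-168 - 42)/(-218 + 80) = -210/(-138) = -210*(-1/138) = 35/23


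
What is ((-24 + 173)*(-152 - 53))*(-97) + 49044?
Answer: 3011909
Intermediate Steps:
((-24 + 173)*(-152 - 53))*(-97) + 49044 = (149*(-205))*(-97) + 49044 = -30545*(-97) + 49044 = 2962865 + 49044 = 3011909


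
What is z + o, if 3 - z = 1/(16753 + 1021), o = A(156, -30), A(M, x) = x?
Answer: -479899/17774 ≈ -27.000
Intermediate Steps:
o = -30
z = 53321/17774 (z = 3 - 1/(16753 + 1021) = 3 - 1/17774 = 53321/17774 ≈ 2.9999)
z + o = 53321/17774 - 30 = -479899/17774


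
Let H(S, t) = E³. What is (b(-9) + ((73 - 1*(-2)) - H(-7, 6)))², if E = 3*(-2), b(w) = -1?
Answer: 84100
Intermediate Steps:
E = -6
H(S, t) = -216 (H(S, t) = (-6)³ = -216)
(b(-9) + ((73 - 1*(-2)) - H(-7, 6)))² = (-1 + ((73 - 1*(-2)) - 1*(-216)))² = (-1 + ((73 + 2) + 216))² = (-1 + (75 + 216))² = (-1 + 291)² = 290² = 84100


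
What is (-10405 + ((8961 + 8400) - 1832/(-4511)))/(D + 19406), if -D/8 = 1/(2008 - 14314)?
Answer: 96541640622/269318252671 ≈ 0.35847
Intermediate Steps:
D = 4/6153 (D = -8/(2008 - 14314) = -8/(-12306) = -8*(-1/12306) = 4/6153 ≈ 0.00065009)
(-10405 + ((8961 + 8400) - 1832/(-4511)))/(D + 19406) = (-10405 + ((8961 + 8400) - 1832/(-4511)))/(4/6153 + 19406) = (-10405 + (17361 - 1832*(-1/4511)))/(119405122/6153) = (-10405 + (17361 + 1832/4511))*(6153/119405122) = (-10405 + 78317303/4511)*(6153/119405122) = (31380348/4511)*(6153/119405122) = 96541640622/269318252671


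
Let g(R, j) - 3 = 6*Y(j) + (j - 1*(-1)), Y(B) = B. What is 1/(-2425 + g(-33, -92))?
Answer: -1/3065 ≈ -0.00032626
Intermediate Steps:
g(R, j) = 4 + 7*j (g(R, j) = 3 + (6*j + (j - 1*(-1))) = 3 + (6*j + (j + 1)) = 3 + (6*j + (1 + j)) = 3 + (1 + 7*j) = 4 + 7*j)
1/(-2425 + g(-33, -92)) = 1/(-2425 + (4 + 7*(-92))) = 1/(-2425 + (4 - 644)) = 1/(-2425 - 640) = 1/(-3065) = -1/3065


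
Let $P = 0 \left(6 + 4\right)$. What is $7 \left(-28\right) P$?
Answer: $0$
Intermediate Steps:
$P = 0$ ($P = 0 \cdot 10 = 0$)
$7 \left(-28\right) P = 7 \left(-28\right) 0 = \left(-196\right) 0 = 0$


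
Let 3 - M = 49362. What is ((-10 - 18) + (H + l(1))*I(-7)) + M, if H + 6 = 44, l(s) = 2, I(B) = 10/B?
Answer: -346109/7 ≈ -49444.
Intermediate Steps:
M = -49359 (M = 3 - 1*49362 = 3 - 49362 = -49359)
H = 38 (H = -6 + 44 = 38)
((-10 - 18) + (H + l(1))*I(-7)) + M = ((-10 - 18) + (38 + 2)*(10/(-7))) - 49359 = (-28 + 40*(10*(-⅐))) - 49359 = (-28 + 40*(-10/7)) - 49359 = (-28 - 400/7) - 49359 = -596/7 - 49359 = -346109/7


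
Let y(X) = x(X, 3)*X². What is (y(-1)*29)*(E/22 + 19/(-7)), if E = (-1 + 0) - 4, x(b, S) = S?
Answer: -39411/154 ≈ -255.92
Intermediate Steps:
E = -5 (E = -1 - 4 = -5)
y(X) = 3*X²
(y(-1)*29)*(E/22 + 19/(-7)) = ((3*(-1)²)*29)*(-5/22 + 19/(-7)) = ((3*1)*29)*(-5*1/22 + 19*(-⅐)) = (3*29)*(-5/22 - 19/7) = 87*(-453/154) = -39411/154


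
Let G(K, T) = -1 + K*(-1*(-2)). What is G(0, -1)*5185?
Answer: -5185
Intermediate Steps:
G(K, T) = -1 + 2*K (G(K, T) = -1 + K*2 = -1 + 2*K)
G(0, -1)*5185 = (-1 + 2*0)*5185 = (-1 + 0)*5185 = -1*5185 = -5185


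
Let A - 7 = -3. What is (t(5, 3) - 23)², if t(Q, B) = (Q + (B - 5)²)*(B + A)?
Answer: 1600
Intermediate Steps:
A = 4 (A = 7 - 3 = 4)
t(Q, B) = (4 + B)*(Q + (-5 + B)²) (t(Q, B) = (Q + (B - 5)²)*(B + 4) = (Q + (-5 + B)²)*(4 + B) = (4 + B)*(Q + (-5 + B)²))
(t(5, 3) - 23)² = ((4*5 + 4*(-5 + 3)² + 3*5 + 3*(-5 + 3)²) - 23)² = ((20 + 4*(-2)² + 15 + 3*(-2)²) - 23)² = ((20 + 4*4 + 15 + 3*4) - 23)² = ((20 + 16 + 15 + 12) - 23)² = (63 - 23)² = 40² = 1600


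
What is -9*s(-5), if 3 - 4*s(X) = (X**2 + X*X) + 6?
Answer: 477/4 ≈ 119.25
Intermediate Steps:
s(X) = -3/4 - X**2/2 (s(X) = 3/4 - ((X**2 + X*X) + 6)/4 = 3/4 - ((X**2 + X**2) + 6)/4 = 3/4 - (2*X**2 + 6)/4 = 3/4 - (6 + 2*X**2)/4 = 3/4 + (-3/2 - X**2/2) = -3/4 - X**2/2)
-9*s(-5) = -9*(-3/4 - 1/2*(-5)**2) = -9*(-3/4 - 1/2*25) = -9*(-3/4 - 25/2) = -9*(-53/4) = 477/4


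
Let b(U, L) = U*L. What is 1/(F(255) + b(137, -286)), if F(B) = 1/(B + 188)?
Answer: -443/17357625 ≈ -2.5522e-5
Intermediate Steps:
b(U, L) = L*U
F(B) = 1/(188 + B)
1/(F(255) + b(137, -286)) = 1/(1/(188 + 255) - 286*137) = 1/(1/443 - 39182) = 1/(-17357625/443) = -443/17357625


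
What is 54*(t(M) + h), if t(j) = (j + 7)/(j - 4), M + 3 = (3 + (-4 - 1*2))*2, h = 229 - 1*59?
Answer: 119448/13 ≈ 9188.3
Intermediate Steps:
h = 170 (h = 229 - 59 = 170)
M = -9 (M = -3 + (3 + (-4 - 1*2))*2 = -3 + (3 + (-4 - 2))*2 = -3 + (3 - 6)*2 = -3 - 3*2 = -3 - 6 = -9)
t(j) = (7 + j)/(-4 + j)
54*(t(M) + h) = 54*((7 - 9)/(-4 - 9) + 170) = 54*(-2/(-13) + 170) = 54*(-1/13*(-2) + 170) = 54*(2/13 + 170) = 54*(2212/13) = 119448/13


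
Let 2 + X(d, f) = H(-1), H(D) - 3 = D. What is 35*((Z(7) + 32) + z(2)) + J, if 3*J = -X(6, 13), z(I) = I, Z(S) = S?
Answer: 1435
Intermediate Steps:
H(D) = 3 + D
X(d, f) = 0 (X(d, f) = -2 + (3 - 1) = -2 + 2 = 0)
J = 0 (J = (-1*0)/3 = (1/3)*0 = 0)
35*((Z(7) + 32) + z(2)) + J = 35*((7 + 32) + 2) + 0 = 35*(39 + 2) + 0 = 35*41 + 0 = 1435 + 0 = 1435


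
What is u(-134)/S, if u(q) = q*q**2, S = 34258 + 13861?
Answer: -2406104/48119 ≈ -50.003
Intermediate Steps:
S = 48119
u(q) = q**3
u(-134)/S = (-134)**3/48119 = -2406104*1/48119 = -2406104/48119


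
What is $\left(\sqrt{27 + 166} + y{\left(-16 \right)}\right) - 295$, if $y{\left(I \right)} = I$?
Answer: $-311 + \sqrt{193} \approx -297.11$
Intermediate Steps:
$\left(\sqrt{27 + 166} + y{\left(-16 \right)}\right) - 295 = \left(\sqrt{27 + 166} - 16\right) - 295 = \left(\sqrt{193} - 16\right) - 295 = \left(-16 + \sqrt{193}\right) - 295 = -311 + \sqrt{193}$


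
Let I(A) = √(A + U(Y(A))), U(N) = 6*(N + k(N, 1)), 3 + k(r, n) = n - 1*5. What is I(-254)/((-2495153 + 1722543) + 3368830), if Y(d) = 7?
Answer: I*√254/2596220 ≈ 6.1387e-6*I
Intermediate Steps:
k(r, n) = -8 + n (k(r, n) = -3 + (n - 1*5) = -3 + (n - 5) = -3 + (-5 + n) = -8 + n)
U(N) = -42 + 6*N (U(N) = 6*(N + (-8 + 1)) = 6*(N - 7) = 6*(-7 + N) = -42 + 6*N)
I(A) = √A (I(A) = √(A + (-42 + 6*7)) = √(A + (-42 + 42)) = √(A + 0) = √A)
I(-254)/((-2495153 + 1722543) + 3368830) = √(-254)/((-2495153 + 1722543) + 3368830) = (I*√254)/(-772610 + 3368830) = (I*√254)/2596220 = (I*√254)*(1/2596220) = I*√254/2596220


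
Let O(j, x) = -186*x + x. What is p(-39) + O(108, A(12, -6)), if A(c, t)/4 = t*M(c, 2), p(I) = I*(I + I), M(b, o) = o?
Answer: 11922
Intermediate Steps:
p(I) = 2*I² (p(I) = I*(2*I) = 2*I²)
A(c, t) = 8*t (A(c, t) = 4*(t*2) = 4*(2*t) = 8*t)
O(j, x) = -185*x
p(-39) + O(108, A(12, -6)) = 2*(-39)² - 1480*(-6) = 2*1521 - 185*(-48) = 3042 + 8880 = 11922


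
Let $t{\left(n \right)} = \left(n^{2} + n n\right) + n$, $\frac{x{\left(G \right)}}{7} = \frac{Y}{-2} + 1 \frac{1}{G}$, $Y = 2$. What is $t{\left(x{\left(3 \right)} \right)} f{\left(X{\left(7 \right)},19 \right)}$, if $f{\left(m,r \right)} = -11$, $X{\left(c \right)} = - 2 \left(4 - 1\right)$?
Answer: $- \frac{3850}{9} \approx -427.78$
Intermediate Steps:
$X{\left(c \right)} = -6$ ($X{\left(c \right)} = \left(-2\right) 3 = -6$)
$x{\left(G \right)} = -7 + \frac{7}{G}$ ($x{\left(G \right)} = 7 \left(\frac{2}{-2} + 1 \frac{1}{G}\right) = 7 \left(2 \left(- \frac{1}{2}\right) + \frac{1}{G}\right) = 7 \left(-1 + \frac{1}{G}\right) = -7 + \frac{7}{G}$)
$t{\left(n \right)} = n + 2 n^{2}$ ($t{\left(n \right)} = \left(n^{2} + n^{2}\right) + n = 2 n^{2} + n = n + 2 n^{2}$)
$t{\left(x{\left(3 \right)} \right)} f{\left(X{\left(7 \right)},19 \right)} = \left(-7 + \frac{7}{3}\right) \left(1 + 2 \left(-7 + \frac{7}{3}\right)\right) \left(-11\right) = - \frac{14 \left(1 + 2 \left(- \frac{14}{3}\right)\right)}{3} \left(-11\right) = - \frac{14 \left(1 - \frac{28}{3}\right)}{3} \left(-11\right) = \left(- \frac{14}{3}\right) \left(- \frac{25}{3}\right) \left(-11\right) = \frac{350}{9} \left(-11\right) = - \frac{3850}{9}$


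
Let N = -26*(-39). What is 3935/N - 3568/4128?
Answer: 65759/21801 ≈ 3.0163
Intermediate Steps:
N = 1014
3935/N - 3568/4128 = 3935/1014 - 3568/4128 = 3935*(1/1014) - 3568*1/4128 = 3935/1014 - 223/258 = 65759/21801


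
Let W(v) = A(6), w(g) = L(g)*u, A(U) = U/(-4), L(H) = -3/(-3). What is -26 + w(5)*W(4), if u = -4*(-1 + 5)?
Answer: -2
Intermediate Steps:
L(H) = 1 (L(H) = -3*(-1/3) = 1)
u = -16 (u = -4*4 = -16)
A(U) = -U/4 (A(U) = U*(-1/4) = -U/4)
w(g) = -16 (w(g) = 1*(-16) = -16)
W(v) = -3/2 (W(v) = -1/4*6 = -3/2)
-26 + w(5)*W(4) = -26 - 16*(-3/2) = -26 + 24 = -2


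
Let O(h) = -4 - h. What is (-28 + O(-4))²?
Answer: 784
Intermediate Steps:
(-28 + O(-4))² = (-28 + (-4 - 1*(-4)))² = (-28 + (-4 + 4))² = (-28 + 0)² = (-28)² = 784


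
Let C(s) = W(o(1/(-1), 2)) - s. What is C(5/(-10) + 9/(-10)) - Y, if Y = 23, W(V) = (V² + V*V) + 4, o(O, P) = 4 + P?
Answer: 272/5 ≈ 54.400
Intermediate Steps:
W(V) = 4 + 2*V² (W(V) = (V² + V²) + 4 = 2*V² + 4 = 4 + 2*V²)
C(s) = 76 - s (C(s) = (4 + 2*(4 + 2)²) - s = (4 + 2*6²) - s = (4 + 2*36) - s = (4 + 72) - s = 76 - s)
C(5/(-10) + 9/(-10)) - Y = (76 - (5/(-10) + 9/(-10))) - 1*23 = (76 - (5*(-⅒) + 9*(-⅒))) - 23 = (76 - (-½ - 9/10)) - 23 = (76 - 1*(-7/5)) - 23 = (76 + 7/5) - 23 = 387/5 - 23 = 272/5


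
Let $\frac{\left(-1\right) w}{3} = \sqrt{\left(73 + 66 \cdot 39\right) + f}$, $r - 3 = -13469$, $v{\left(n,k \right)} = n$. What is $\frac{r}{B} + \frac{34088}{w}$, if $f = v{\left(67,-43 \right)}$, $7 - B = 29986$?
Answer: $\frac{13466}{29979} - \frac{17044 \sqrt{2714}}{4071} \approx -217.66$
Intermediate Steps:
$B = -29979$ ($B = 7 - 29986 = -29979$)
$r = -13466$ ($r = 3 - 13469 = -13466$)
$f = 67$
$w = - 3 \sqrt{2714}$ ($w = - 3 \sqrt{\left(73 + 66 \cdot 39\right) + 67} = - 3 \sqrt{\left(73 + 2574\right) + 67} = - 3 \sqrt{2647 + 67} = - 3 \sqrt{2714} \approx -156.29$)
$\frac{r}{B} + \frac{34088}{w} = - \frac{13466}{-29979} + \frac{34088}{\left(-3\right) \sqrt{2714}} = \left(-13466\right) \left(- \frac{1}{29979}\right) + 34088 \left(- \frac{\sqrt{2714}}{8142}\right) = \frac{13466}{29979} - \frac{17044 \sqrt{2714}}{4071}$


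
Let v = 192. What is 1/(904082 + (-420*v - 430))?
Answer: 1/823012 ≈ 1.2150e-6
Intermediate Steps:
1/(904082 + (-420*v - 430)) = 1/(904082 + (-420*192 - 430)) = 1/(904082 + (-80640 - 430)) = 1/(904082 - 81070) = 1/823012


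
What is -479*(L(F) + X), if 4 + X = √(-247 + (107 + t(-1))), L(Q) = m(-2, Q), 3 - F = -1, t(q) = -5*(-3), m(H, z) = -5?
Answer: 4311 - 2395*I*√5 ≈ 4311.0 - 5355.4*I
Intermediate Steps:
t(q) = 15
F = 4 (F = 3 - 1*(-1) = 3 + 1 = 4)
L(Q) = -5
X = -4 + 5*I*√5 (X = -4 + √(-247 + (107 + 15)) = -4 + √(-247 + 122) = -4 + √(-125) = -4 + 5*I*√5 ≈ -4.0 + 11.18*I)
-479*(L(F) + X) = -479*(-5 + (-4 + 5*I*√5)) = -479*(-9 + 5*I*√5) = 4311 - 2395*I*√5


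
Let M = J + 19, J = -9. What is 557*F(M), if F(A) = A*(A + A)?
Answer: 111400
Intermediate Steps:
M = 10 (M = -9 + 19 = 10)
F(A) = 2*A² (F(A) = A*(2*A) = 2*A²)
557*F(M) = 557*(2*10²) = 557*(2*100) = 557*200 = 111400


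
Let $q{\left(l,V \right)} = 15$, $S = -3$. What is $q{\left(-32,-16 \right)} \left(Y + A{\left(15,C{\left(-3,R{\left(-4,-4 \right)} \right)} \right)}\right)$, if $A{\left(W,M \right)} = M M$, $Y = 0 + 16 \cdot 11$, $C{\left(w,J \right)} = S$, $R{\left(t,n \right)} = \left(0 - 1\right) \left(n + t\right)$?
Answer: $2775$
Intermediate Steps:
$R{\left(t,n \right)} = - n - t$ ($R{\left(t,n \right)} = - (n + t) = - n - t$)
$C{\left(w,J \right)} = -3$
$Y = 176$ ($Y = 0 + 176 = 176$)
$A{\left(W,M \right)} = M^{2}$
$q{\left(-32,-16 \right)} \left(Y + A{\left(15,C{\left(-3,R{\left(-4,-4 \right)} \right)} \right)}\right) = 15 \left(176 + \left(-3\right)^{2}\right) = 15 \left(176 + 9\right) = 15 \cdot 185 = 2775$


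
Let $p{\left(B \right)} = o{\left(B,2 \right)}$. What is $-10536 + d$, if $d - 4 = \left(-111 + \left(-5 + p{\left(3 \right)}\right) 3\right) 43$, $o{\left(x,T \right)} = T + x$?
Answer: $-15305$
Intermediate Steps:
$p{\left(B \right)} = 2 + B$
$d = -4769$ ($d = 4 + \left(-111 + \left(-5 + \left(2 + 3\right)\right) 3\right) 43 = 4 + \left(-111 + \left(-5 + 5\right) 3\right) 43 = 4 + \left(-111 + 0 \cdot 3\right) 43 = 4 + \left(-111 + 0\right) 43 = 4 - 4773 = -4769$)
$-10536 + d = -10536 - 4769 = -15305$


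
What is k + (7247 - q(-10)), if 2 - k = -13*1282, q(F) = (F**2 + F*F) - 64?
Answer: 23779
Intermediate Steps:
q(F) = -64 + 2*F**2 (q(F) = (F**2 + F**2) - 64 = 2*F**2 - 64 = -64 + 2*F**2)
k = 16668 (k = 2 - (-13)*1282 = 2 - 1*(-16666) = 2 + 16666 = 16668)
k + (7247 - q(-10)) = 16668 + (7247 - (-64 + 2*(-10)**2)) = 16668 + (7247 - (-64 + 2*100)) = 16668 + (7247 - (-64 + 200)) = 16668 + (7247 - 1*136) = 16668 + (7247 - 136) = 16668 + 7111 = 23779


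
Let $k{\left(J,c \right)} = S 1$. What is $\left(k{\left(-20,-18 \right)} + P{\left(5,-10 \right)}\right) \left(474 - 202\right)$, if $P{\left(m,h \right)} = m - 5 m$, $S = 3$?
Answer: $-4624$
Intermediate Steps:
$P{\left(m,h \right)} = - 4 m$
$k{\left(J,c \right)} = 3$ ($k{\left(J,c \right)} = 3 \cdot 1 = 3$)
$\left(k{\left(-20,-18 \right)} + P{\left(5,-10 \right)}\right) \left(474 - 202\right) = \left(3 - 20\right) \left(474 - 202\right) = \left(3 - 20\right) 272 = \left(-17\right) 272 = -4624$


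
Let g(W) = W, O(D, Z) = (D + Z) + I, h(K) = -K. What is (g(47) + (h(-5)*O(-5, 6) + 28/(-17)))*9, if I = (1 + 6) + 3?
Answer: 15354/17 ≈ 903.18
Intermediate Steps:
I = 10 (I = 7 + 3 = 10)
O(D, Z) = 10 + D + Z (O(D, Z) = (D + Z) + 10 = 10 + D + Z)
(g(47) + (h(-5)*O(-5, 6) + 28/(-17)))*9 = (47 + ((-1*(-5))*(10 - 5 + 6) + 28/(-17)))*9 = (47 + (5*11 + 28*(-1/17)))*9 = (47 + (55 - 28/17))*9 = (47 + 907/17)*9 = (1706/17)*9 = 15354/17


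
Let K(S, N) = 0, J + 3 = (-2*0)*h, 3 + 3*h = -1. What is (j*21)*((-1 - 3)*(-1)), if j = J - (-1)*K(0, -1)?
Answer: -252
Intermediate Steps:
h = -4/3 (h = -1 + (1/3)*(-1) = -1 - 1/3 = -4/3 ≈ -1.3333)
J = -3 (J = -3 - 2*0*(-4/3) = -3 + 0*(-4/3) = -3 + 0 = -3)
j = -3 (j = -3 - (-1)*0 = -3 - 1*0 = -3 + 0 = -3)
(j*21)*((-1 - 3)*(-1)) = (-3*21)*((-1 - 3)*(-1)) = -(-252)*(-1) = -63*4 = -252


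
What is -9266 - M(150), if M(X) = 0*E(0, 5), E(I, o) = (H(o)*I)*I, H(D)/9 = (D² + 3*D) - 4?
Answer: -9266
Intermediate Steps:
H(D) = -36 + 9*D² + 27*D (H(D) = 9*((D² + 3*D) - 4) = 9*(-4 + D² + 3*D) = -36 + 9*D² + 27*D)
E(I, o) = I²*(-36 + 9*o² + 27*o) (E(I, o) = ((-36 + 9*o² + 27*o)*I)*I = (I*(-36 + 9*o² + 27*o))*I = I²*(-36 + 9*o² + 27*o))
M(X) = 0 (M(X) = 0*(9*0²*(-4 + 5² + 3*5)) = 0*(9*0*(-4 + 25 + 15)) = 0*(9*0*36) = 0*0 = 0)
-9266 - M(150) = -9266 - 1*0 = -9266 + 0 = -9266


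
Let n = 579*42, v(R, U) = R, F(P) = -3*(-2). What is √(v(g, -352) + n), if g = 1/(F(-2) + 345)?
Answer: √332889141/117 ≈ 155.94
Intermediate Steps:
F(P) = 6
g = 1/351 (g = 1/(6 + 345) = 1/351 ≈ 0.0028490)
n = 24318
√(v(g, -352) + n) = √(1/351 + 24318) = √(8535619/351) = √332889141/117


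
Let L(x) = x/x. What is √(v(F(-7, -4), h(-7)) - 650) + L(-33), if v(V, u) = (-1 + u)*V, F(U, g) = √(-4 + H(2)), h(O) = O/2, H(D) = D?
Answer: 1 + √(-2600 - 18*I*√2)/2 ≈ 1.1248 - 25.495*I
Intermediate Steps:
h(O) = O/2 (h(O) = O*(½) = O/2)
F(U, g) = I*√2 (F(U, g) = √(-4 + 2) = √(-2) = I*√2)
v(V, u) = V*(-1 + u)
L(x) = 1
√(v(F(-7, -4), h(-7)) - 650) + L(-33) = √((I*√2)*(-1 + (½)*(-7)) - 650) + 1 = √((I*√2)*(-1 - 7/2) - 650) + 1 = √((I*√2)*(-9/2) - 650) + 1 = √(-9*I*√2/2 - 650) + 1 = √(-650 - 9*I*√2/2) + 1 = 1 + √(-650 - 9*I*√2/2)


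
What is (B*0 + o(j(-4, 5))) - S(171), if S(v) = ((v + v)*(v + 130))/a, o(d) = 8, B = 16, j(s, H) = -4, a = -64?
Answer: 51727/32 ≈ 1616.5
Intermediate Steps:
S(v) = -v*(130 + v)/32 (S(v) = ((v + v)*(v + 130))/(-64) = ((2*v)*(130 + v))*(-1/64) = (2*v*(130 + v))*(-1/64) = -v*(130 + v)/32)
(B*0 + o(j(-4, 5))) - S(171) = (16*0 + 8) - (-1)*171*(130 + 171)/32 = (0 + 8) - (-1)*171*301/32 = 8 - 1*(-51471/32) = 8 + 51471/32 = 51727/32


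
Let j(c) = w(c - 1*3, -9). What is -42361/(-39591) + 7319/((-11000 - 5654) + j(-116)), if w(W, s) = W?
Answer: 140251508/221353281 ≈ 0.63361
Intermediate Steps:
j(c) = -3 + c (j(c) = c - 1*3 = c - 3 = -3 + c)
-42361/(-39591) + 7319/((-11000 - 5654) + j(-116)) = -42361/(-39591) + 7319/((-11000 - 5654) + (-3 - 116)) = -42361*(-1/39591) + 7319/(-16654 - 119) = 42361/39591 + 7319/(-16773) = 42361/39591 + 7319*(-1/16773) = 42361/39591 - 7319/16773 = 140251508/221353281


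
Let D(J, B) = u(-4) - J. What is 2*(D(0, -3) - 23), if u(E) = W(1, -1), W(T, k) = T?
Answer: -44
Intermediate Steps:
u(E) = 1
D(J, B) = 1 - J
2*(D(0, -3) - 23) = 2*((1 - 1*0) - 23) = 2*((1 + 0) - 23) = 2*(1 - 23) = 2*(-22) = -44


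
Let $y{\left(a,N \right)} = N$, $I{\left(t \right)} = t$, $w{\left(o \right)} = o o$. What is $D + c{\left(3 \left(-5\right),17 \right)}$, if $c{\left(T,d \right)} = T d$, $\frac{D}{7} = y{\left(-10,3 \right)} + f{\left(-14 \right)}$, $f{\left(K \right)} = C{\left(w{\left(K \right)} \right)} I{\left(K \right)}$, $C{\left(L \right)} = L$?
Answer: $-19442$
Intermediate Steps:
$w{\left(o \right)} = o^{2}$
$f{\left(K \right)} = K^{3}$ ($f{\left(K \right)} = K^{2} K = K^{3}$)
$D = -19187$ ($D = 7 \left(3 + \left(-14\right)^{3}\right) = 7 \left(3 - 2744\right) = 7 \left(-2741\right) = -19187$)
$D + c{\left(3 \left(-5\right),17 \right)} = -19187 + 3 \left(-5\right) 17 = -19187 - 255 = -19442$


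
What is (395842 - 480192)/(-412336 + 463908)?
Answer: -42175/25786 ≈ -1.6356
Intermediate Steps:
(395842 - 480192)/(-412336 + 463908) = -84350/51572 = -84350*1/51572 = -42175/25786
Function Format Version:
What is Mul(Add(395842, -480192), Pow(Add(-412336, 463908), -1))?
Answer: Rational(-42175, 25786) ≈ -1.6356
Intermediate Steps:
Mul(Add(395842, -480192), Pow(Add(-412336, 463908), -1)) = Mul(-84350, Pow(51572, -1)) = Mul(-84350, Rational(1, 51572)) = Rational(-42175, 25786)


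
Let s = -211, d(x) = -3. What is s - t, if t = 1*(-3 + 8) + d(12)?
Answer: -213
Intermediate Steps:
t = 2 (t = 1*(-3 + 8) - 3 = 1*5 - 3 = 5 - 3 = 2)
s - t = -211 - 1*2 = -211 - 2 = -213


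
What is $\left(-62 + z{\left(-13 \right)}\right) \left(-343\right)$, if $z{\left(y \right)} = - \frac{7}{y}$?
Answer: $\frac{274057}{13} \approx 21081.0$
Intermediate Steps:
$\left(-62 + z{\left(-13 \right)}\right) \left(-343\right) = \left(-62 - \frac{7}{-13}\right) \left(-343\right) = \left(-62 - - \frac{7}{13}\right) \left(-343\right) = \left(-62 + \frac{7}{13}\right) \left(-343\right) = \left(- \frac{799}{13}\right) \left(-343\right) = \frac{274057}{13}$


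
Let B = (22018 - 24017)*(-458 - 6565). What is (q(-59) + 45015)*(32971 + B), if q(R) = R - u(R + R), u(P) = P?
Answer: 634278984152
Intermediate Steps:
B = 14038977 (B = -1999*(-7023) = 14038977)
q(R) = -R (q(R) = R - (R + R) = R - 2*R = -R)
(q(-59) + 45015)*(32971 + B) = (-1*(-59) + 45015)*(32971 + 14038977) = (59 + 45015)*14071948 = 45074*14071948 = 634278984152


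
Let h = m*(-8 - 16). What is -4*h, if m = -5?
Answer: -480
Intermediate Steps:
h = 120 (h = -5*(-8 - 16) = -5*(-24) = 120)
-4*h = -4*120 = -480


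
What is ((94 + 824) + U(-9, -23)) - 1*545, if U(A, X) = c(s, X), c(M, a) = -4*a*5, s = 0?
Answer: 833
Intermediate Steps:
c(M, a) = -20*a
U(A, X) = -20*X
((94 + 824) + U(-9, -23)) - 1*545 = ((94 + 824) - 20*(-23)) - 1*545 = (918 + 460) - 545 = 1378 - 545 = 833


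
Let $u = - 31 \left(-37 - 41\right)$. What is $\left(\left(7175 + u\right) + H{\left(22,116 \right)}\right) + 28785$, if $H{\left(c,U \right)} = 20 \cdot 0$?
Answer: $38378$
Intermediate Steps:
$H{\left(c,U \right)} = 0$
$u = 2418$ ($u = \left(-31\right) \left(-78\right) = 2418$)
$\left(\left(7175 + u\right) + H{\left(22,116 \right)}\right) + 28785 = \left(\left(7175 + 2418\right) + 0\right) + 28785 = \left(9593 + 0\right) + 28785 = 9593 + 28785 = 38378$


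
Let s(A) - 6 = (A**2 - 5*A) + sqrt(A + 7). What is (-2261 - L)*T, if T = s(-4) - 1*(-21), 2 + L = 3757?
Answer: -379008 - 6016*sqrt(3) ≈ -3.8943e+5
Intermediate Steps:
L = 3755 (L = -2 + 3757 = 3755)
s(A) = 6 + A**2 + sqrt(7 + A) - 5*A (s(A) = 6 + ((A**2 - 5*A) + sqrt(A + 7)) = 6 + ((A**2 - 5*A) + sqrt(7 + A)) = 6 + (A**2 + sqrt(7 + A) - 5*A) = 6 + A**2 + sqrt(7 + A) - 5*A)
T = 63 + sqrt(3) (T = (6 + (-4)**2 + sqrt(7 - 4) - 5*(-4)) - 1*(-21) = (6 + 16 + sqrt(3) + 20) + 21 = (42 + sqrt(3)) + 21 = 63 + sqrt(3) ≈ 64.732)
(-2261 - L)*T = (-2261 - 1*3755)*(63 + sqrt(3)) = (-2261 - 3755)*(63 + sqrt(3)) = -6016*(63 + sqrt(3)) = -379008 - 6016*sqrt(3)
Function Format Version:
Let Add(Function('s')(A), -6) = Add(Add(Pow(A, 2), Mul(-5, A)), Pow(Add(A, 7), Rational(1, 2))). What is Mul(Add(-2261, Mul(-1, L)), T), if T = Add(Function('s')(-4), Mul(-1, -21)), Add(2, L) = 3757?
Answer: Add(-379008, Mul(-6016, Pow(3, Rational(1, 2)))) ≈ -3.8943e+5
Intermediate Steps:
L = 3755 (L = Add(-2, 3757) = 3755)
Function('s')(A) = Add(6, Pow(A, 2), Pow(Add(7, A), Rational(1, 2)), Mul(-5, A)) (Function('s')(A) = Add(6, Add(Add(Pow(A, 2), Mul(-5, A)), Pow(Add(A, 7), Rational(1, 2)))) = Add(6, Add(Add(Pow(A, 2), Mul(-5, A)), Pow(Add(7, A), Rational(1, 2)))) = Add(6, Add(Pow(A, 2), Pow(Add(7, A), Rational(1, 2)), Mul(-5, A))) = Add(6, Pow(A, 2), Pow(Add(7, A), Rational(1, 2)), Mul(-5, A)))
T = Add(63, Pow(3, Rational(1, 2))) (T = Add(Add(6, Pow(-4, 2), Pow(Add(7, -4), Rational(1, 2)), Mul(-5, -4)), Mul(-1, -21)) = Add(Add(6, 16, Pow(3, Rational(1, 2)), 20), 21) = Add(Add(42, Pow(3, Rational(1, 2))), 21) = Add(63, Pow(3, Rational(1, 2))) ≈ 64.732)
Mul(Add(-2261, Mul(-1, L)), T) = Mul(Add(-2261, Mul(-1, 3755)), Add(63, Pow(3, Rational(1, 2)))) = Mul(Add(-2261, -3755), Add(63, Pow(3, Rational(1, 2)))) = Mul(-6016, Add(63, Pow(3, Rational(1, 2)))) = Add(-379008, Mul(-6016, Pow(3, Rational(1, 2))))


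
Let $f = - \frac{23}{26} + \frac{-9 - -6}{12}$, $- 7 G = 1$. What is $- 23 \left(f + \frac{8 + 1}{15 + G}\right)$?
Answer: $\frac{1265}{104} \approx 12.163$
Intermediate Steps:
$G = - \frac{1}{7}$ ($G = \left(- \frac{1}{7}\right) 1 = - \frac{1}{7} \approx -0.14286$)
$f = - \frac{59}{52}$ ($f = \left(-23\right) \frac{1}{26} + \left(-9 + 6\right) \frac{1}{12} = - \frac{23}{26} - \frac{1}{4} = - \frac{59}{52} \approx -1.1346$)
$- 23 \left(f + \frac{8 + 1}{15 + G}\right) = - 23 \left(- \frac{59}{52} + \frac{8 + 1}{15 - \frac{1}{7}}\right) = - 23 \left(- \frac{59}{52} + \frac{9}{\frac{104}{7}}\right) = - 23 \left(- \frac{59}{52} + 9 \cdot \frac{7}{104}\right) = - 23 \left(- \frac{59}{52} + \frac{63}{104}\right) = \left(-23\right) \left(- \frac{55}{104}\right) = \frac{1265}{104}$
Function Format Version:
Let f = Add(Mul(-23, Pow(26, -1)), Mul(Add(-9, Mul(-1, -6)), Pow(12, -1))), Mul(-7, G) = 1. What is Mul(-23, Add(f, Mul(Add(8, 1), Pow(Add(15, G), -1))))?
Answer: Rational(1265, 104) ≈ 12.163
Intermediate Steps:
G = Rational(-1, 7) (G = Mul(Rational(-1, 7), 1) = Rational(-1, 7) ≈ -0.14286)
f = Rational(-59, 52) (f = Add(Mul(-23, Rational(1, 26)), Mul(Add(-9, 6), Rational(1, 12))) = Add(Rational(-23, 26), Mul(-3, Rational(1, 12))) = Add(Rational(-23, 26), Rational(-1, 4)) = Rational(-59, 52) ≈ -1.1346)
Mul(-23, Add(f, Mul(Add(8, 1), Pow(Add(15, G), -1)))) = Mul(-23, Add(Rational(-59, 52), Mul(Add(8, 1), Pow(Add(15, Rational(-1, 7)), -1)))) = Mul(-23, Add(Rational(-59, 52), Mul(9, Pow(Rational(104, 7), -1)))) = Mul(-23, Add(Rational(-59, 52), Mul(9, Rational(7, 104)))) = Mul(-23, Add(Rational(-59, 52), Rational(63, 104))) = Mul(-23, Rational(-55, 104)) = Rational(1265, 104)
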